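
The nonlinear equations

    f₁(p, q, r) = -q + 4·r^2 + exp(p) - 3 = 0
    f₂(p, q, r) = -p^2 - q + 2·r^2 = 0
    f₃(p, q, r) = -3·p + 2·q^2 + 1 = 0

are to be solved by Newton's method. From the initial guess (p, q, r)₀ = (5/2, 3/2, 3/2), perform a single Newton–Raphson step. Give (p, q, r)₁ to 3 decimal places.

(1.463, 1.315, 1.147)

At (5/2, 3/2, 3/2): F = (16.68249, -3.250, -2.000).
Jacobian J = [[exp(p), -1, 8·r], [-2·p, -1, 4·r], [-3, 4·q, 0]].
At the point, J = [[12.18249, -1.000, 12.000], [-5.000, -1.000, 6.000], [-3.000, 6.000, 0.000]] (det J = -816.56978).
Solving J·Δ = −F gives Δ = (-1.037, -0.185, -0.353).
Then the next iterate is (p, q, r)₁ = (1.463, 1.315, 1.147).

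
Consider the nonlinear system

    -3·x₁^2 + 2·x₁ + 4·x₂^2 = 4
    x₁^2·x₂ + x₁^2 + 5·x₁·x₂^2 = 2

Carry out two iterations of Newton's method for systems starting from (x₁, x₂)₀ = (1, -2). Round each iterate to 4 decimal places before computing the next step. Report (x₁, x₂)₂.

(0.5882, -0.9981)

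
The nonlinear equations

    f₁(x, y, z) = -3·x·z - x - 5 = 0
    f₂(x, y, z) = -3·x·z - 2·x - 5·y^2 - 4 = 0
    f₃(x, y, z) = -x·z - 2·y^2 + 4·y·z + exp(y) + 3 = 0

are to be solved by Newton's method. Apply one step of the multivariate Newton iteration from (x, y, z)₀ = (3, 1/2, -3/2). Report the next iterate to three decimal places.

At (3, 1/2, -3/2): F = (5.500, 2.250, 5.64872).
Jacobian J = [[-3·z - 1, 0, -3·x], [-3·z - 2, -10·y, -3·x], [-z, -4·y + 4·z + exp(y), -x + 4·y]].
At the point, J = [[3.500, 0.000, -9.000], [2.500, -5.000, -9.000], [1.500, -6.35128, -1.000]] (det J = -107.16151).
Solving J·Δ = −F gives Δ = (-3.849, 0.120, -0.886).
Then the next iterate is (x, y, z)₁ = (-0.849, 0.620, -2.386).

(-0.849, 0.620, -2.386)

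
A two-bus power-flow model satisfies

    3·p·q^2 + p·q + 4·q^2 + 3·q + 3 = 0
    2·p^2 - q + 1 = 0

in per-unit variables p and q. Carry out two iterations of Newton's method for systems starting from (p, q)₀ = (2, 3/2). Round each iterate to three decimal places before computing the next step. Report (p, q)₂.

(0.287, 0.219)

At (2, 3/2): F = (33.000, 7.500).
Jacobian J = [[3·q^2 + q, 6·p·q + p + 8·q + 3], [4·p, -1]].
At the point, J = [[8.250, 35.000], [8.000, -1.000]] (det J = -288.250).
Solving J·Δ = −F gives Δ = (-1.025, -0.701).
Then the next iterate is (p, q)₁ = (0.975, 0.799).
Round to (0.975, 0.799) and repeat: F = (10.59695, 2.10225), J = [[2.71420, 15.04115], [3.900, -1.000]].
Δ = (-0.688, -0.580), so (p, q)₂ = (0.287, 0.219).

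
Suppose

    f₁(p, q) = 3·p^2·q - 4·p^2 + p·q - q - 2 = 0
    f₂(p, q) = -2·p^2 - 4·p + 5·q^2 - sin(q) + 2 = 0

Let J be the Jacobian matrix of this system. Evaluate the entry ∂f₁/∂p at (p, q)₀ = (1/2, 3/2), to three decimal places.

2.000

∂f₁/∂p = 6·p·q - 8·p + q.
At (1/2, 3/2) this is 2.000.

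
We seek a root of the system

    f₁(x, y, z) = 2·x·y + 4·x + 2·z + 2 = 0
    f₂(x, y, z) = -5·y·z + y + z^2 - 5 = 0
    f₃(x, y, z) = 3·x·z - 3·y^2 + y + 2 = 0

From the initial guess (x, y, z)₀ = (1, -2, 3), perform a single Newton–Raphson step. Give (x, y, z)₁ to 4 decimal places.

(3.8519, -3.0667, 0.0667)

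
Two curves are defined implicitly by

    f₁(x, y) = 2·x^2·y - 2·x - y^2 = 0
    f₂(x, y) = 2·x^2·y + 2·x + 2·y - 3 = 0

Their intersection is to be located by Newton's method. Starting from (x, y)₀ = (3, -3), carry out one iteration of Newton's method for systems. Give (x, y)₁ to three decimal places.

At (3, -3): F = (-69.000, -57.000).
Jacobian J = [[4·x·y - 2, 2·x^2 - 2·y], [4·x·y + 2, 2·x^2 + 2]].
At the point, J = [[-38.000, 24.000], [-34.000, 20.000]] (det J = 56.000).
Solving J·Δ = −F gives Δ = (0.214, 3.214).
Then the next iterate is (x, y)₁ = (3.214, 0.214).

(3.214, 0.214)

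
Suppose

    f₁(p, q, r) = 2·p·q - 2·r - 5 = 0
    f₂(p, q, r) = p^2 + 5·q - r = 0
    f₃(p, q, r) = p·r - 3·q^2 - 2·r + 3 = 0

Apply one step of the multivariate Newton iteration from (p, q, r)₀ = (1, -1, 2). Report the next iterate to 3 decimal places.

At (1, -1, 2): F = (-11.000, -6.000, -2.000).
Jacobian J = [[2·q, 2·p, -2], [2·p, 5, -1], [r, -6·q, p - 2]].
At the point, J = [[-2.000, 2.000, -2.000], [2.000, 5.000, -1.000], [2.000, 6.000, -1.000]] (det J = -6.000).
Solving J·Δ = −F gives Δ = (5.500, -4.000, -15.000).
Then the next iterate is (p, q, r)₁ = (6.500, -5.000, -13.000).

(6.500, -5.000, -13.000)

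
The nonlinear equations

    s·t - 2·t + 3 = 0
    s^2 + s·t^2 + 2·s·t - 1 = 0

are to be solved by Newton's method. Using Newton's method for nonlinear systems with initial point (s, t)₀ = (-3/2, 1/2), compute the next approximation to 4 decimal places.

(-2.4328, 0.7239)

At (-3/2, 1/2): F = (1.2500, -0.6250).
Jacobian J = [[t, s - 2], [2·s + t^2 + 2·t, 2·s·t + 2·s]].
At the point, J = [[0.5000, -3.5000], [-1.7500, -4.5000]] (det J = -8.3750).
Solving J·Δ = −F gives Δ = (-0.9328, 0.2239).
Then the next iterate is (s, t)₁ = (-2.4328, 0.7239).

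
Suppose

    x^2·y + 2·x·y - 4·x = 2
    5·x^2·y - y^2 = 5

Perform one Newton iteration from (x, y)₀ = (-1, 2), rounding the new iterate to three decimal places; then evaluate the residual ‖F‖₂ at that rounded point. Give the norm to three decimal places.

At (-1, 2): F = (0.000, 1.000).
Jacobian J = [[2·x·y + 2·y - 4, x^2 + 2·x], [10·x·y, 5·x^2 - 2·y]].
At the point, J = [[-4.000, -1.000], [-20.000, 1.000]] (det J = -24.000).
Solving J·Δ = −F gives Δ = (0.042, -0.167).
Then the next iterate is (x, y)₁ = (-0.958, 1.833).
Re-evaluating at (-0.958, 1.833): F = (0.00223, 0.05142), so ‖F‖₂ = 0.051.

0.051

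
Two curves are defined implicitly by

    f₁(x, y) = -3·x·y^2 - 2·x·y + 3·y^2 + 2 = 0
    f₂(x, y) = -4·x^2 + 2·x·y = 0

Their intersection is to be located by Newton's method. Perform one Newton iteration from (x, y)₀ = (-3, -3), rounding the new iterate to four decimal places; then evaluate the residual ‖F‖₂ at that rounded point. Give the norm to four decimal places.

28.5475

At (-3, -3): F = (92.0000, -18.0000).
Jacobian J = [[-3·y^2 - 2·y, -6·x·y - 2·x + 6·y], [-8·x + 2·y, 2·x]].
At the point, J = [[-21.0000, -66.0000], [18.0000, -6.0000]] (det J = 1314.0000).
Solving J·Δ = −F gives Δ = (1.3242, 0.9726).
Then the next iterate is (x, y)₁ = (-1.6758, -2.0274).
Re-evaluating at (-1.6758, -2.0274): F = (28.200396, -4.438189), so ‖F‖₂ = 28.5475.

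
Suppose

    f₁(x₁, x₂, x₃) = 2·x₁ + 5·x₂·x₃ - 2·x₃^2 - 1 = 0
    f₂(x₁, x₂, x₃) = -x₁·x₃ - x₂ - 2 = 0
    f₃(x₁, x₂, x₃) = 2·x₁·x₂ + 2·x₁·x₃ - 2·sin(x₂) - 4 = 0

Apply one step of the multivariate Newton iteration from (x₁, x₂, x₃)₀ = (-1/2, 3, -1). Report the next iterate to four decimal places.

(1.8345, -0.2108, -1.0907)

At (-1/2, 3, -1): F = (-19.0000, -5.5000, -6.282240).
Jacobian J = [[2, 5·x₃, 5·x₂ - 4·x₃], [-x₃, -1, -x₁], [2·x₂ + 2·x₃, 2·x₁ - 2·cos(x₂), 2·x₁]].
At the point, J = [[2.0000, -5.0000, 19.0000], [1.0000, -1.0000, 0.5000], [4.0000, 0.979985, -1.0000]] (det J = 80.639730).
Solving J·Δ = −F gives Δ = (2.3345, -3.2108, -0.0907).
Then the next iterate is (x₁, x₂, x₃)₁ = (1.8345, -0.2108, -1.0907).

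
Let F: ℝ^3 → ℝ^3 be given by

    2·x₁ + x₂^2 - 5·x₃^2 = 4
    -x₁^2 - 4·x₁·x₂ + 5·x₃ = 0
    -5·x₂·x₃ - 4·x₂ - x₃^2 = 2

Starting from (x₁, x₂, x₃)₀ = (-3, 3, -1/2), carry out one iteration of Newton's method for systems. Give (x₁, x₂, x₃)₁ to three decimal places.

At (-3, 3, -1/2): F = (-2.250, 24.500, -6.750).
Jacobian J = [[2, 2·x₂, -10·x₃], [-2·x₁ - 4·x₂, -4·x₁, 5], [0, -5·x₃ - 4, -5·x₂ - 2·x₃]].
At the point, J = [[2.000, 6.000, 5.000], [-6.000, 12.000, 5.000], [0.000, -1.500, -14.000]] (det J = -780.000).
Solving J·Δ = −F gives Δ = (3.125, -0.291, -0.451).
Then the next iterate is (x₁, x₂, x₃)₁ = (0.125, 2.709, -0.951).

(0.125, 2.709, -0.951)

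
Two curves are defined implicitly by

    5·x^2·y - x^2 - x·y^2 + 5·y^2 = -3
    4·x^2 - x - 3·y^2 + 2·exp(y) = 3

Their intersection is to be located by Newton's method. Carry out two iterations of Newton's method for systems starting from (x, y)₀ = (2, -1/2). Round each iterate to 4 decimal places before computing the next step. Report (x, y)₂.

(1.0357, -0.6253)

At (2, -1/2): F = (-10.2500, 11.463061).
Jacobian J = [[10·x·y - 2·x - y^2, 5·x^2 - 2·x·y + 10·y], [8·x - 1, -6·y + 2·exp(y)]].
At the point, J = [[-14.2500, 17.0000], [15.0000, 4.213061]] (det J = -315.036124).
Solving J·Δ = −F gives Δ = (-0.7556, -0.0305).
Then the next iterate is (x, y)₁ = (1.2444, -0.5305).
Round to (1.2444, -0.5305) and repeat: F = (-1.599071, 2.282056), J = [[-9.371772, 3.757965], [8.9552, 4.359621]].
Δ = (-0.2087, -0.0948), so (x, y)₂ = (1.0357, -0.6253).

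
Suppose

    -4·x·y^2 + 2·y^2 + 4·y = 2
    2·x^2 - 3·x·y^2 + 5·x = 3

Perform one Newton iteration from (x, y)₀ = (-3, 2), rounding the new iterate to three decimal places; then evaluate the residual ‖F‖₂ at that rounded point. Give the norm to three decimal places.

17.003

At (-3, 2): F = (62.000, 36.000).
Jacobian J = [[-4·y^2, -8·x·y + 4·y + 4], [4·x - 3·y^2 + 5, -6·x·y]].
At the point, J = [[-16.000, 60.000], [-19.000, 36.000]] (det J = 564.000).
Solving J·Δ = −F gives Δ = (-0.128, -1.067).
Then the next iterate is (x, y)₁ = (-3.128, 0.933).
Re-evaluating at (-3.128, 0.933): F = (14.36454, 9.09744), so ‖F‖₂ = 17.003.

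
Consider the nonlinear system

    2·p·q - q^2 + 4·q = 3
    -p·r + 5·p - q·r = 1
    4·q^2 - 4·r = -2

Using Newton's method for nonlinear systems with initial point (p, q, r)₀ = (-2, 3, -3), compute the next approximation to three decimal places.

At (-2, 3, -3): F = (-12.000, -8.000, 50.000).
Jacobian J = [[2·q, 2·p - 2·q + 4, 0], [-r + 5, -r, -p - q], [0, 8·q, -4]].
At the point, J = [[6.000, -6.000, 0.000], [8.000, 3.000, -1.000], [0.000, 24.000, -4.000]] (det J = -120.000).
Solving J·Δ = −F gives Δ = (2.900, 0.900, 17.900).
Then the next iterate is (p, q, r)₁ = (0.900, 3.900, 14.900).

(0.900, 3.900, 14.900)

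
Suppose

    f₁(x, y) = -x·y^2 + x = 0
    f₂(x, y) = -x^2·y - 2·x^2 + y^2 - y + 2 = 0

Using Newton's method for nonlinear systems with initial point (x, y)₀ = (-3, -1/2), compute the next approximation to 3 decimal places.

At (-3, -1/2): F = (-2.250, -10.750).
Jacobian J = [[-y^2 + 1, -2·x·y], [-2·x·y - 4·x, -x^2 + 2·y - 1]].
At the point, J = [[0.750, -3.000], [9.000, -11.000]] (det J = 18.750).
Solving J·Δ = −F gives Δ = (0.400, -0.650).
Then the next iterate is (x, y)₁ = (-2.600, -1.150).

(-2.600, -1.150)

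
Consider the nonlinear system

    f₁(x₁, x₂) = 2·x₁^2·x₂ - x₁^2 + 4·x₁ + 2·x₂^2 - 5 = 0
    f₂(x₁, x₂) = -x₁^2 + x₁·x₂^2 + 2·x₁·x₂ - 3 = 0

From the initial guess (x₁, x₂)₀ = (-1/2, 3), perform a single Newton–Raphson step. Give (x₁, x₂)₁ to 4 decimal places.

(-0.0644, 2.0548)

At (-1/2, 3): F = (12.2500, -10.7500).
Jacobian J = [[4·x₁·x₂ - 2·x₁ + 4, 2·x₁^2 + 4·x₂], [-2·x₁ + x₂^2 + 2·x₂, 2·x₁·x₂ + 2·x₁]].
At the point, J = [[-1.0000, 12.5000], [16.0000, -4.0000]] (det J = -196.0000).
Solving J·Δ = −F gives Δ = (0.4356, -0.9452).
Then the next iterate is (x₁, x₂)₁ = (-0.0644, 2.0548).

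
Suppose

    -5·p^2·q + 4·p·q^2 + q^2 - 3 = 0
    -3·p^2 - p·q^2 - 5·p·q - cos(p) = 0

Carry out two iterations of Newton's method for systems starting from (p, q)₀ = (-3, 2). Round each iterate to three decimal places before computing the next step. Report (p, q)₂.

(-1.307, 0.835)

At (-3, 2): F = (-137.000, 15.98999).
Jacobian J = [[-10·p·q + 4·q^2, -5·p^2 + 8·p·q + 2·q], [-6·p - q^2 - 5·q + sin(p), -2·p·q - 5·p]].
At the point, J = [[76.000, -89.000], [3.85888, 27.000]] (det J = 2395.44032).
Solving J·Δ = −F gives Δ = (0.950, -0.728).
Then the next iterate is (p, q)₁ = (-2.050, 1.272).
Round to (-2.050, 1.272) and repeat: F = (-41.37738, 4.20844), J = [[32.54794, -39.32930], [3.43465, 15.46520]].
Δ = (0.743, -0.437), so (p, q)₂ = (-1.307, 0.835).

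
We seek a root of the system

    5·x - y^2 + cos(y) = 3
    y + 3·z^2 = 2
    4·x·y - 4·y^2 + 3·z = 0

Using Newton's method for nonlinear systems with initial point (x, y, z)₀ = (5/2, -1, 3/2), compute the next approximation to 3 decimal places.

At (5/2, -1, 3/2): F = (9.04030, 3.750, -9.500).
Jacobian J = [[5, -2·y - sin(y), 0], [0, 1, 6·z], [4·y, 4·x - 8·y, 3]].
At the point, J = [[5.000, 2.84147, 0.000], [0.000, 1.000, 9.000], [-4.000, 18.000, 3.000]] (det J = -897.29296).
Solving J·Δ = −F gives Δ = (-1.908, 0.176, -0.436).
Then the next iterate is (x, y, z)₁ = (0.592, -0.824, 1.064).

(0.592, -0.824, 1.064)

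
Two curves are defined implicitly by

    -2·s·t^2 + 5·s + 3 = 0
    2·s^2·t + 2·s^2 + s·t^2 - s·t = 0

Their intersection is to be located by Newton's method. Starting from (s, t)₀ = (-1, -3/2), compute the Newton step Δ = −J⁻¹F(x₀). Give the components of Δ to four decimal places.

At (-1, -3/2): F = (2.5000, -4.7500).
Jacobian J = [[-2·t^2 + 5, -4·s·t], [4·s·t + 4·s + t^2 - t, 2·s^2 + 2·s·t - s]].
At the point, J = [[0.5000, -6.0000], [5.7500, 6.0000]] (det J = 37.5000).
Solving J·Δ = −F gives Δ = (0.3600, 0.4467).

(0.3600, 0.4467)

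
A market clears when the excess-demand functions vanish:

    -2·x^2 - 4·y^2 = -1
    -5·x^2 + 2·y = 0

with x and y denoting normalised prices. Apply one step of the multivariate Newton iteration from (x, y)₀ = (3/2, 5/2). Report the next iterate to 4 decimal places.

(0.9167, 1.2500)

At (3/2, 5/2): F = (-28.5000, -6.2500).
Jacobian J = [[-4·x, -8·y], [-10·x, 2]].
At the point, J = [[-6.0000, -20.0000], [-15.0000, 2.0000]] (det J = -312.0000).
Solving J·Δ = −F gives Δ = (-0.5833, -1.2500).
Then the next iterate is (x, y)₁ = (0.9167, 1.2500).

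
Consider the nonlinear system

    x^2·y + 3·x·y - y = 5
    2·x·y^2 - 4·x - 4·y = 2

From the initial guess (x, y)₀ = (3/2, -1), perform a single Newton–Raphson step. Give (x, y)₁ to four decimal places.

(-0.0839, -0.7832)

At (3/2, -1): F = (-10.7500, -1.0000).
Jacobian J = [[2·x·y + 3·y, x^2 + 3·x - 1], [2·y^2 - 4, 4·x·y - 4]].
At the point, J = [[-6.0000, 5.7500], [-2.0000, -10.0000]] (det J = 71.5000).
Solving J·Δ = −F gives Δ = (-1.5839, 0.2168).
Then the next iterate is (x, y)₁ = (-0.0839, -0.7832).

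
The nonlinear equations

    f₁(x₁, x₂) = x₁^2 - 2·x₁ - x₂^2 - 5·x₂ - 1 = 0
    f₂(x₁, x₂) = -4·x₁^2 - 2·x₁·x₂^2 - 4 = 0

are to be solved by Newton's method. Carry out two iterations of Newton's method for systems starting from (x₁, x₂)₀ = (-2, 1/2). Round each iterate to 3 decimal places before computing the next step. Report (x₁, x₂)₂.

At (-2, 1/2): F = (4.250, -19.000).
Jacobian J = [[2·x₁ - 2, -2·x₂ - 5], [-8·x₁ - 2·x₂^2, -4·x₁·x₂]].
At the point, J = [[-6.000, -6.000], [15.500, 4.000]] (det J = 69.000).
Solving J·Δ = −F gives Δ = (1.406, -0.697).
Then the next iterate is (x₁, x₂)₁ = (-0.594, -0.197).
Round to (-0.594, -0.197) and repeat: F = (1.48703, -5.36524), J = [[-3.188, -4.606], [4.67438, -0.46807]].
Δ = (1.104, -0.441), so (x₁, x₂)₂ = (0.510, -0.638).

(0.510, -0.638)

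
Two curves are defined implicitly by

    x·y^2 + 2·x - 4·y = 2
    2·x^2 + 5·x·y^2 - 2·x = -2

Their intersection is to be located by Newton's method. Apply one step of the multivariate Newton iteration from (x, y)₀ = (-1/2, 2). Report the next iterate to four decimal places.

At (-1/2, 2): F = (-13.0000, -6.5000).
Jacobian J = [[y^2 + 2, 2·x·y - 4], [4·x + 5·y^2 - 2, 10·x·y]].
At the point, J = [[6.0000, -6.0000], [16.0000, -10.0000]] (det J = 36.0000).
Solving J·Δ = −F gives Δ = (-2.5278, -4.6944).
Then the next iterate is (x, y)₁ = (-3.0278, -2.6944).

(-3.0278, -2.6944)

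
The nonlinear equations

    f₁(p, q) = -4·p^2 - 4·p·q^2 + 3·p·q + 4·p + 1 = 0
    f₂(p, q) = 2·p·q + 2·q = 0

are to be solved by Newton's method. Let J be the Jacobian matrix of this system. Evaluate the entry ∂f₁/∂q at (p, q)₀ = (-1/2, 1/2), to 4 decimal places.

∂f₁/∂q = -8·p·q + 3·p.
At (-1/2, 1/2) this is 0.5000.

0.5000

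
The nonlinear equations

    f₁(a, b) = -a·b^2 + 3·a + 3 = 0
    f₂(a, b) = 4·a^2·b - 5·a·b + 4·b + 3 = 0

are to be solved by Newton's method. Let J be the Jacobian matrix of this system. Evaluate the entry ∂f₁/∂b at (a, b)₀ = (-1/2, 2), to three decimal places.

2.000

∂f₁/∂b = -2·a·b.
At (-1/2, 2) this is 2.000.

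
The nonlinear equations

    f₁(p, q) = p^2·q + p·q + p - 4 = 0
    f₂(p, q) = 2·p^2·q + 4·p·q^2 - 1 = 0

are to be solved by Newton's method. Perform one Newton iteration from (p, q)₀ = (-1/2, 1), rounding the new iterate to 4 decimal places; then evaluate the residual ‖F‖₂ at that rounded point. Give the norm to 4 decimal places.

381.5151

At (-1/2, 1): F = (-4.7500, -2.5000).
Jacobian J = [[2·p·q + q + 1, p^2 + p], [4·p·q + 4·q^2, 2·p^2 + 8·p·q]].
At the point, J = [[1.0000, -0.2500], [2.0000, -3.5000]] (det J = -3.0000).
Solving J·Δ = −F gives Δ = (5.3333, 2.3333).
Then the next iterate is (p, q)₁ = (4.8333, 3.3333).
Re-evaluating at (4.8333, 3.3333): F = (94.812656, 369.546072), so ‖F‖₂ = 381.5151.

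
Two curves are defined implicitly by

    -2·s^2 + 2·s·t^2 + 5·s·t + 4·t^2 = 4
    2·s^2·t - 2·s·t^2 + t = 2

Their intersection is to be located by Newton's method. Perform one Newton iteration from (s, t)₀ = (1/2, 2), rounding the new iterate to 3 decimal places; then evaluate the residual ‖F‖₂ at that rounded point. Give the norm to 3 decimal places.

4.827

At (1/2, 2): F = (20.500, -3.000).
Jacobian J = [[-4·s + 2·t^2 + 5·t, 4·s·t + 5·s + 8·t], [4·s·t - 2·t^2, 2·s^2 - 4·s·t + 1]].
At the point, J = [[16.000, 22.500], [-4.000, -2.500]] (det J = 50.000).
Solving J·Δ = −F gives Δ = (-0.325, -0.680).
Then the next iterate is (s, t)₁ = (0.175, 1.320).
Re-evaluating at (0.175, 1.320): F = (4.67319, -1.20899), so ‖F‖₂ = 4.827.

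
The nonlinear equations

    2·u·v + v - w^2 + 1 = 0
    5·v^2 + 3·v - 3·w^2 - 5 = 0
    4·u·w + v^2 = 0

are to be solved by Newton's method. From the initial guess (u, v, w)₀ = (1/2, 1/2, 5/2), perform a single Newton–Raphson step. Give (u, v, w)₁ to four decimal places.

(-0.3378, 3.3683, 2.6298)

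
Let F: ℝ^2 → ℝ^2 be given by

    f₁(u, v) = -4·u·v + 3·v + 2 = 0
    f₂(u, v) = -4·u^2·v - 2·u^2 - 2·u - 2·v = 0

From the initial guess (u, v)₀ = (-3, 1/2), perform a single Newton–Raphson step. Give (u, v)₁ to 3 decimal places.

At (-3, 1/2): F = (9.500, -31.000).
Jacobian J = [[-4·v, -4·u + 3], [-8·u·v - 4·u - 2, -4·u^2 - 2]].
At the point, J = [[-2.000, 15.000], [22.000, -38.000]] (det J = -254.000).
Solving J·Δ = −F gives Δ = (0.409, -0.579).
Then the next iterate is (u, v)₁ = (-2.591, -0.079).

(-2.591, -0.079)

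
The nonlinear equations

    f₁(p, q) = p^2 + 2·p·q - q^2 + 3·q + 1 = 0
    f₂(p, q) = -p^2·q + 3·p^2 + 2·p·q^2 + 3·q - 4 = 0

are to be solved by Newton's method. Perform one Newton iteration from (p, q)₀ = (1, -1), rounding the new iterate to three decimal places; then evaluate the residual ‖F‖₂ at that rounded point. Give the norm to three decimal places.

At (1, -1): F = (-4.000, -1.000).
Jacobian J = [[2·p + 2·q, 2·p - 2·q + 3], [-2·p·q + 6·p + 2·q^2, -p^2 + 4·p·q + 3]].
At the point, J = [[0.000, 7.000], [10.000, -2.000]] (det J = -70.000).
Solving J·Δ = −F gives Δ = (0.214, 0.571).
Then the next iterate is (p, q)₁ = (1.214, -0.429).
Re-evaluating at (1.214, -0.429): F = (-0.03886, 0.21350), so ‖F‖₂ = 0.217.

0.217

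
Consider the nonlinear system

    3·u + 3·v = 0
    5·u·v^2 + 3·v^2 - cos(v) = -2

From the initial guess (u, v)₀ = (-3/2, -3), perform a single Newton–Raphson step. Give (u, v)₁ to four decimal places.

(-6.0948, 6.0948)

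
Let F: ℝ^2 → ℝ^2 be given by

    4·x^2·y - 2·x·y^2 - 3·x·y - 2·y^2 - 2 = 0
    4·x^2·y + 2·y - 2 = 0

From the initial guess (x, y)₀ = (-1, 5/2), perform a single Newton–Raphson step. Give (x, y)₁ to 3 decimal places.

(-0.980, 0.400)

At (-1, 5/2): F = (15.500, 13.000).
Jacobian J = [[8·x·y - 2·y^2 - 3·y, 4·x^2 - 4·x·y - 3·x - 4·y], [8·x·y, 4·x^2 + 2]].
At the point, J = [[-40.000, 7.000], [-20.000, 6.000]] (det J = -100.000).
Solving J·Δ = −F gives Δ = (0.020, -2.100).
Then the next iterate is (x, y)₁ = (-0.980, 0.400).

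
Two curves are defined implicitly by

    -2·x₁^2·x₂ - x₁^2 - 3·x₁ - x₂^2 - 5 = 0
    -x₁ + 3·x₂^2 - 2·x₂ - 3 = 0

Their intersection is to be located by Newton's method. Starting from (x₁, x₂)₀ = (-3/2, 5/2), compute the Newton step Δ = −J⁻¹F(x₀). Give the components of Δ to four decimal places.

At (-3/2, 5/2): F = (-20.2500, 12.2500).
Jacobian J = [[-4·x₁·x₂ - 2·x₁ - 3, -2·x₁^2 - 2·x₂], [-1, 6·x₂ - 2]].
At the point, J = [[15.0000, -9.5000], [-1.0000, 13.0000]] (det J = 185.5000).
Solving J·Δ = −F gives Δ = (0.7918, -0.8814).

(0.7918, -0.8814)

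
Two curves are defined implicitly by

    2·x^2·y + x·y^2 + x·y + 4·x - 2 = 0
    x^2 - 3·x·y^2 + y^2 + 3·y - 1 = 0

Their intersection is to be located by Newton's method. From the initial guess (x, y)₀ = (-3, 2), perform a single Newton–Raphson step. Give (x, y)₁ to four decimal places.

(-2.9818, 0.7518)

At (-3, 2): F = (4.0000, 54.0000).
Jacobian J = [[4·x·y + y^2 + y + 4, 2·x^2 + 2·x·y + x], [2·x - 3·y^2, -6·x·y + 2·y + 3]].
At the point, J = [[-14.0000, 3.0000], [-18.0000, 43.0000]] (det J = -548.0000).
Solving J·Δ = −F gives Δ = (0.0182, -1.2482).
Then the next iterate is (x, y)₁ = (-2.9818, 0.7518).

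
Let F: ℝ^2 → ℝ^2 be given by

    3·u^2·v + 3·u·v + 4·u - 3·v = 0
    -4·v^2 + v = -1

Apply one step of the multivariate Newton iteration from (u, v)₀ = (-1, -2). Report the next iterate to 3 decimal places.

(-0.900, -1.000)

At (-1, -2): F = (2.000, -17.000).
Jacobian J = [[6·u·v + 3·v + 4, 3·u^2 + 3·u - 3], [0, -8·v + 1]].
At the point, J = [[10.000, -3.000], [0.000, 17.000]] (det J = 170.000).
Solving J·Δ = −F gives Δ = (0.100, 1.000).
Then the next iterate is (u, v)₁ = (-0.900, -1.000).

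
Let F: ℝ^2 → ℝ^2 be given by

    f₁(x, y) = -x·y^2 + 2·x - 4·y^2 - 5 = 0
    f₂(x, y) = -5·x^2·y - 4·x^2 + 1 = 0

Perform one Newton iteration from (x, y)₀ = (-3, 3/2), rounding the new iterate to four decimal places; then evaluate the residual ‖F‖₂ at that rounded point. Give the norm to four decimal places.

At (-3, 3/2): F = (-13.2500, -102.5000).
Jacobian J = [[-y^2 + 2, -2·x·y - 8·y], [-10·x·y - 8·x, -5·x^2]].
At the point, J = [[-0.2500, -3.0000], [69.0000, -45.0000]] (det J = 218.2500).
Solving J·Δ = −F gives Δ = (-1.3230, -4.3064).
Then the next iterate is (x, y)₁ = (-4.3230, -2.8064).
Re-evaluating at (-4.3230, -2.8064): F = (-11.102090, 188.481317), so ‖F‖₂ = 188.8080.

188.8080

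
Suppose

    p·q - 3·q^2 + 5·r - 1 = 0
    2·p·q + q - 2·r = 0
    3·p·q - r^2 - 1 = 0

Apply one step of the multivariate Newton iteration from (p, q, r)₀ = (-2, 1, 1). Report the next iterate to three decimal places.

At (-2, 1, 1): F = (-1.000, -5.000, -8.000).
Jacobian J = [[q, p - 6·q, 5], [2·q, 2·p + 1, -2], [3·q, 3·p, -2·r]].
At the point, J = [[1.000, -8.000, 5.000], [2.000, -3.000, -2.000], [3.000, -6.000, -2.000]] (det J = -5.000).
Solving J·Δ = −F gives Δ = (-2.400, -1.800, -2.200).
Then the next iterate is (p, q, r)₁ = (-4.400, -0.800, -1.200).

(-4.400, -0.800, -1.200)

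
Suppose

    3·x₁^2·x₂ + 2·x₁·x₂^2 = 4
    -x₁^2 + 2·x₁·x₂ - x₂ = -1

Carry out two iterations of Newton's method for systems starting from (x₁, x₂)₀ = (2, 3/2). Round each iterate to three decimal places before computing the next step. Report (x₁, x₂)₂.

(1.449, 0.613)

At (2, 3/2): F = (23.000, 1.500).
Jacobian J = [[6·x₁·x₂ + 2·x₂^2, 3·x₁^2 + 4·x₁·x₂], [-2·x₁ + 2·x₂, 2·x₁ - 1]].
At the point, J = [[22.500, 24.000], [-1.000, 3.000]] (det J = 91.500).
Solving J·Δ = −F gives Δ = (-0.361, -0.620).
Then the next iterate is (x₁, x₂)₁ = (1.639, 0.880).
Round to (1.639, 0.880) and repeat: F = (5.63037, 0.31832), J = [[10.20272, 13.82824], [-1.518, 2.278]].
Δ = (-0.190, -0.267), so (x₁, x₂)₂ = (1.449, 0.613).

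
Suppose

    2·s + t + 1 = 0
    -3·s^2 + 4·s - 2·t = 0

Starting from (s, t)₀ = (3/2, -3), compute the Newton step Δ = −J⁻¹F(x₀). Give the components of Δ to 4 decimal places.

(7.2500, -15.5000)

At (3/2, -3): F = (1.0000, 5.2500).
Jacobian J = [[2, 1], [-6·s + 4, -2]].
At the point, J = [[2.0000, 1.0000], [-5.0000, -2.0000]] (det J = 1.0000).
Solving J·Δ = −F gives Δ = (7.2500, -15.5000).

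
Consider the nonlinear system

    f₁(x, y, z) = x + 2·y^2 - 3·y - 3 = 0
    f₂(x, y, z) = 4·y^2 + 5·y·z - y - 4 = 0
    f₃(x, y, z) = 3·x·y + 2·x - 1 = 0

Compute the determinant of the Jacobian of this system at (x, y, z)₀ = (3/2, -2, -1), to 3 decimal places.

-395.000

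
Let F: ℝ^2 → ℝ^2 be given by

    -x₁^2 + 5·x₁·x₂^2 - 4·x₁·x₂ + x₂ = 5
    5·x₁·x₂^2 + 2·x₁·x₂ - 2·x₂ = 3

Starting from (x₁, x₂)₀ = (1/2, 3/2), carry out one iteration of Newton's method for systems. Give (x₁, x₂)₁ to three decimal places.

At (1/2, 3/2): F = (-1.125, 1.125).
Jacobian J = [[-2·x₁ + 5·x₂^2 - 4·x₂, 10·x₁·x₂ - 4·x₁ + 1], [5·x₂^2 + 2·x₂, 10·x₁·x₂ + 2·x₁ - 2]].
At the point, J = [[4.250, 6.500], [14.250, 6.500]] (det J = -65.000).
Solving J·Δ = −F gives Δ = (-0.225, 0.320).
Then the next iterate is (x₁, x₂)₁ = (0.275, 1.820).

(0.275, 1.820)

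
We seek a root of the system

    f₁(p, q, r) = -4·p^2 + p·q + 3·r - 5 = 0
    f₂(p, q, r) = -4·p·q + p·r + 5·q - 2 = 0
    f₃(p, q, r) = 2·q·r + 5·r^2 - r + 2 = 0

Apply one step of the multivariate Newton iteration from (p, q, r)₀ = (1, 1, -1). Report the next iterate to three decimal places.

At (1, 1, -1): F = (-11.000, -2.000, 6.000).
Jacobian J = [[-8·p + q, p, 3], [-4·q + r, -4·p + 5, p], [0, 2·r, 2·q + 10·r - 1]].
At the point, J = [[-7.000, 1.000, 3.000], [-5.000, 1.000, 1.000], [0.000, -2.000, -9.000]] (det J = 34.000).
Solving J·Δ = −F gives Δ = (-1.735, -9.441, 2.765).
Then the next iterate is (p, q, r)₁ = (-0.735, -8.441, 1.765).

(-0.735, -8.441, 1.765)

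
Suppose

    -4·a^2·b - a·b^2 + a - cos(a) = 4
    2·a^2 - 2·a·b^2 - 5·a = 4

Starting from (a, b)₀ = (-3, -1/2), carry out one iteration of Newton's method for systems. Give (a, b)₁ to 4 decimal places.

(-1.1877, -0.7027)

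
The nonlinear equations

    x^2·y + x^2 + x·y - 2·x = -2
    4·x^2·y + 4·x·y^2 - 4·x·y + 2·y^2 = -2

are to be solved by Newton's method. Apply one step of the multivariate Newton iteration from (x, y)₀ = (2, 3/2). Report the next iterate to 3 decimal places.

At (2, 3/2): F = (11.000, 36.500).
Jacobian J = [[2·x·y + 2·x + y - 2, x^2 + x], [8·x·y + 4·y^2 - 4·y, 4·x^2 + 8·x·y - 4·x + 4·y]].
At the point, J = [[9.500, 6.000], [27.000, 38.000]] (det J = 199.000).
Solving J·Δ = −F gives Δ = (-1.000, -0.250).
Then the next iterate is (x, y)₁ = (1.000, 1.250).

(1.000, 1.250)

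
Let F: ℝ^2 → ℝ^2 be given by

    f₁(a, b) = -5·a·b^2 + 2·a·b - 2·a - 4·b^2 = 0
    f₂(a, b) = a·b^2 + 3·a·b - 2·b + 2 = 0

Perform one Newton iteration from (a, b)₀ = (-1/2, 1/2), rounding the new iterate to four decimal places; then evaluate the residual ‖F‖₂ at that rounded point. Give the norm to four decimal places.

0.0040

At (-1/2, 1/2): F = (0.1250, 0.1250).
Jacobian J = [[-5·b^2 + 2·b - 2, -10·a·b + 2·a - 8·b], [b^2 + 3·b, 2·a·b + 3·a - 2]].
At the point, J = [[-2.2500, -2.5000], [1.7500, -4.0000]] (det J = 13.3750).
Solving J·Δ = −F gives Δ = (0.0140, 0.0374).
Then the next iterate is (a, b)₁ = (-0.4860, 0.5374).
Re-evaluating at (-0.4860, 0.5374): F = (-0.003767, 0.001315), so ‖F‖₂ = 0.0040.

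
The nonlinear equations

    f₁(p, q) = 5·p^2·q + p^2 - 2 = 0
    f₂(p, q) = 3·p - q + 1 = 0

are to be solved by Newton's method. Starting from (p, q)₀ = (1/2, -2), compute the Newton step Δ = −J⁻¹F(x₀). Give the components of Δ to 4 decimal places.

(0.2619, 5.2857)

At (1/2, -2): F = (-4.2500, 4.5000).
Jacobian J = [[10·p·q + 2·p, 5·p^2], [3, -1]].
At the point, J = [[-9.0000, 1.2500], [3.0000, -1.0000]] (det J = 5.2500).
Solving J·Δ = −F gives Δ = (0.2619, 5.2857).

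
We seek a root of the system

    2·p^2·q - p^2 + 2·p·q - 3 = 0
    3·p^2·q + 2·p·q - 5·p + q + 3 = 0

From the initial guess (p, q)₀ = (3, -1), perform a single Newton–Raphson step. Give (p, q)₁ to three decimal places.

At (3, -1): F = (-36.000, -46.000).
Jacobian J = [[4·p·q - 2·p + 2·q, 2·p^2 + 2·p], [6·p·q + 2·q - 5, 3·p^2 + 2·p + 1]].
At the point, J = [[-20.000, 24.000], [-25.000, 34.000]] (det J = -80.000).
Solving J·Δ = −F gives Δ = (-1.500, 0.250).
Then the next iterate is (p, q)₁ = (1.500, -0.750).

(1.500, -0.750)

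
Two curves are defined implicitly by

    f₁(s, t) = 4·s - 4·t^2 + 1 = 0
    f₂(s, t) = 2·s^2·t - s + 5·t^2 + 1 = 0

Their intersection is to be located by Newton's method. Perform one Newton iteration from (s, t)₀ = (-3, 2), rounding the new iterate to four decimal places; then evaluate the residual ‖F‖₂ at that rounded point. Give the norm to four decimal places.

15.7424

At (-3, 2): F = (-27.0000, 60.0000).
Jacobian J = [[4, -8·t], [4·s·t - 1, 2·s^2 + 10·t]].
At the point, J = [[4.0000, -16.0000], [-25.0000, 38.0000]] (det J = -248.0000).
Solving J·Δ = −F gives Δ = (-0.2661, -1.7540).
Then the next iterate is (s, t)₁ = (-3.2661, 0.2460).
Re-evaluating at (-3.2661, 0.2460): F = (-12.306464, 9.817045), so ‖F‖₂ = 15.7424.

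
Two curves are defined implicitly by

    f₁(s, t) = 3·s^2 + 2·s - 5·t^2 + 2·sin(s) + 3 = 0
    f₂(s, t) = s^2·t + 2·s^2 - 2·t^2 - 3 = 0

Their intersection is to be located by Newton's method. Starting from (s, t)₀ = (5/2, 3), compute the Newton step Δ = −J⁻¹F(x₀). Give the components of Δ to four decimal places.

(-0.6131, -0.8831)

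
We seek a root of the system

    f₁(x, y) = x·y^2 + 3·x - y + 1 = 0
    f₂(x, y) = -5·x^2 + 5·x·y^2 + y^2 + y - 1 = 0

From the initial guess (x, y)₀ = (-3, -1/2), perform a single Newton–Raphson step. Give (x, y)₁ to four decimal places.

At (-3, -1/2): F = (-8.2500, -50.0000).
Jacobian J = [[y^2 + 3, 2·x·y - 1], [-10·x + 5·y^2, 10·x·y + 2·y + 1]].
At the point, J = [[3.2500, 2.0000], [31.2500, 15.0000]] (det J = -13.7500).
Solving J·Δ = −F gives Δ = (-1.7273, 6.9318).
Then the next iterate is (x, y)₁ = (-4.7273, 6.4318).

(-4.7273, 6.4318)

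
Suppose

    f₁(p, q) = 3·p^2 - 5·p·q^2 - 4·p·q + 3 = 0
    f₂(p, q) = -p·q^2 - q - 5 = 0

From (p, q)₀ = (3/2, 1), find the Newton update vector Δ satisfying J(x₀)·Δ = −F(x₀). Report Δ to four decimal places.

(-6.7857, -0.1786)

At (3/2, 1): F = (-3.7500, -7.5000).
Jacobian J = [[6·p - 5·q^2 - 4·q, -10·p·q - 4·p], [-q^2, -2·p·q - 1]].
At the point, J = [[0.0000, -21.0000], [-1.0000, -4.0000]] (det J = -21.0000).
Solving J·Δ = −F gives Δ = (-6.7857, -0.1786).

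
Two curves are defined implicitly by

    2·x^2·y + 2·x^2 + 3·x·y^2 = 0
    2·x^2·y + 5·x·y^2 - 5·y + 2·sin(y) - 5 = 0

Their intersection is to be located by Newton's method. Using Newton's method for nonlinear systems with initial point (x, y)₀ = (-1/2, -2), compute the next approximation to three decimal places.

(-0.274, -1.487)

At (-1/2, -2): F = (-6.500, -7.81859).
Jacobian J = [[4·x·y + 4·x + 3·y^2, 2·x^2 + 6·x·y], [4·x·y + 5·y^2, 2·x^2 + 10·x·y + 2·cos(y) - 5]].
At the point, J = [[14.000, 6.500], [24.000, 4.66771]] (det J = -90.65211).
Solving J·Δ = −F gives Δ = (0.226, 0.513).
Then the next iterate is (x, y)₁ = (-0.274, -1.487).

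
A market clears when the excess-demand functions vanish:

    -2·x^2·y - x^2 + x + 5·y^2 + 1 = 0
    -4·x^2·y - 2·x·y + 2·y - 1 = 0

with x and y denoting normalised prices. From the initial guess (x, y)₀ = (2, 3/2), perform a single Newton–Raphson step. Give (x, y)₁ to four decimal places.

(1.5044, 0.6879)

At (2, 3/2): F = (-1.7500, -28.0000).
Jacobian J = [[-4·x·y - 2·x + 1, -2·x^2 + 10·y], [-8·x·y - 2·y, -4·x^2 - 2·x + 2]].
At the point, J = [[-15.0000, 7.0000], [-27.0000, -18.0000]] (det J = 459.0000).
Solving J·Δ = −F gives Δ = (-0.4956, -0.8121).
Then the next iterate is (x, y)₁ = (1.5044, 0.6879).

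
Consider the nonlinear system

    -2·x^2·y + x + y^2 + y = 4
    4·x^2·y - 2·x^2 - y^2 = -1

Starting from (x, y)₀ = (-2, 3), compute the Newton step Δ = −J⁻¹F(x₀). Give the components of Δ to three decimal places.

(0.705, -0.381)

At (-2, 3): F = (-18.000, 32.000).
Jacobian J = [[-4·x·y + 1, -2·x^2 + 2·y + 1], [8·x·y - 4·x, 4·x^2 - 2·y]].
At the point, J = [[25.000, -1.000], [-40.000, 10.000]] (det J = 210.000).
Solving J·Δ = −F gives Δ = (0.705, -0.381).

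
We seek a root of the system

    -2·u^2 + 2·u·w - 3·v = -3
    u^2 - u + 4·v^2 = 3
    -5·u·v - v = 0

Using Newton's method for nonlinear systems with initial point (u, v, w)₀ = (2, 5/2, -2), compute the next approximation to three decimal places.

(0.682, 1.498, -1.581)

At (2, 5/2, -2): F = (-20.500, 24.000, -27.500).
Jacobian J = [[-4·u + 2·w, -3, 2·u], [2·u - 1, 8·v, 0], [-5·v, -5·u - 1, 0]].
At the point, J = [[-12.000, -3.000, 4.000], [3.000, 20.000, 0.000], [-12.500, -11.000, 0.000]] (det J = 868.000).
Solving J·Δ = −F gives Δ = (-1.318, -1.002, 0.419).
Then the next iterate is (u, v, w)₁ = (0.682, 1.498, -1.581).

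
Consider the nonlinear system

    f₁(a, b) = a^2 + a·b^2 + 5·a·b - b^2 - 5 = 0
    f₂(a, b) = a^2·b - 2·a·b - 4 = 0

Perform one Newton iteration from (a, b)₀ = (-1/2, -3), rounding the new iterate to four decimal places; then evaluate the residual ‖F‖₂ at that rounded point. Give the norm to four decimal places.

At (-1/2, -3): F = (-10.7500, -7.7500).
Jacobian J = [[2·a + b^2 + 5·b, 2·a·b + 5·a - 2·b], [2·a·b - 2·b, a^2 - 2·a]].
At the point, J = [[-7.0000, 6.5000], [9.0000, 1.2500]] (det J = -67.2500).
Solving J·Δ = −F gives Δ = (0.5493, 2.2454).
Then the next iterate is (a, b)₁ = (0.0493, -0.7546).
Re-evaluating at (0.0493, -0.7546): F = (-5.724927, -3.927430), so ‖F‖₂ = 6.9426.

6.9426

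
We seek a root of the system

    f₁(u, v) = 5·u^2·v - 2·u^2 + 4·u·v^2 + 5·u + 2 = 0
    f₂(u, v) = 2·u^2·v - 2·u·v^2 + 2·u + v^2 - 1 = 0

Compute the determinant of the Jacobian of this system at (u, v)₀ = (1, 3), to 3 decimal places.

J = [[10·u·v - 4·u + 4·v^2 + 5, 5·u^2 + 8·u·v], [4·u·v - 2·v^2 + 2, 2·u^2 - 4·u·v + 2·v]].
At the point, J = [[67.000, 29.000], [-4.000, -4.000]].
det J = -152.000.

-152.000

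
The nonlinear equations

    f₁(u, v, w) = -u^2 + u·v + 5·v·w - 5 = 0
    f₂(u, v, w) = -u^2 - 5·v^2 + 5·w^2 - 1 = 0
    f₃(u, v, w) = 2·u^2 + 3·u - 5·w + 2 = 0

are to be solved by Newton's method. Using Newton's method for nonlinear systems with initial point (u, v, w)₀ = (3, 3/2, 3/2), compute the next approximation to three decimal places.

At (3, 3/2, 3/2): F = (1.750, -10.000, 21.500).
Jacobian J = [[-2·u + v, u + 5·w, 5·v], [-2·u, -10·v, 10·w], [4·u + 3, 0, -5]].
At the point, J = [[-4.500, 10.500, 7.500], [-6.000, -15.000, 15.000], [15.000, 0.000, -5.000]] (det J = 3397.500).
Solving J·Δ = −F gives Δ = (-1.593, -0.508, -0.478).
Then the next iterate is (u, v, w)₁ = (1.407, 0.992, 1.022).

(1.407, 0.992, 1.022)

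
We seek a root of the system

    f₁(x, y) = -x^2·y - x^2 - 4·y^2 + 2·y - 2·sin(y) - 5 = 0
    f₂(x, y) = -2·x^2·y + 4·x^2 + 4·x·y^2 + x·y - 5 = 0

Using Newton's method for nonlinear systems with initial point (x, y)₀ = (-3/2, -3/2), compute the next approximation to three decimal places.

At (-3/2, -3/2): F = (-13.88001, -0.500).
Jacobian J = [[-2·x·y - 2·x, -x^2 - 8·y - 2·cos(y) + 2], [-4·x·y + 8·x + 4·y^2 + y, -2·x^2 + 8·x·y + x]].
At the point, J = [[-1.500, 11.60853], [-13.500, 12.000]] (det J = 138.71510).
Solving J·Δ = −F gives Δ = (1.159, 1.345).
Then the next iterate is (x, y)₁ = (-0.341, -0.155).

(-0.341, -0.155)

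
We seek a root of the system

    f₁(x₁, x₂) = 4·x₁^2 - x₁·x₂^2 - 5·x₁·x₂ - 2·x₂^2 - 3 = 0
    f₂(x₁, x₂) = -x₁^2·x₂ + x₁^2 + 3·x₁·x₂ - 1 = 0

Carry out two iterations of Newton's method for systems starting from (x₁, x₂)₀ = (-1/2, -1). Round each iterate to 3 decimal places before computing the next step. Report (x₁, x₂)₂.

(-0.935, -0.116)

At (-1/2, -1): F = (-6.000, 1.000).
Jacobian J = [[8·x₁ - x₂^2 - 5·x₂, -2·x₁·x₂ - 5·x₁ - 4·x₂], [-2·x₁·x₂ + 2·x₁ + 3·x₂, -x₁^2 + 3·x₁]].
At the point, J = [[0.000, 5.500], [-5.000, -1.750]] (det J = 27.500).
Solving J·Δ = −F gives Δ = (-0.182, 1.091).
Then the next iterate is (x₁, x₂)₁ = (-0.682, 0.091).
Round to (-0.682, 0.091) and repeat: F = (-0.84011, -0.76339), J = [[-5.91928, 3.17012], [-0.96688, -2.51112]].
Δ = (-0.253, -0.207), so (x₁, x₂)₂ = (-0.935, -0.116).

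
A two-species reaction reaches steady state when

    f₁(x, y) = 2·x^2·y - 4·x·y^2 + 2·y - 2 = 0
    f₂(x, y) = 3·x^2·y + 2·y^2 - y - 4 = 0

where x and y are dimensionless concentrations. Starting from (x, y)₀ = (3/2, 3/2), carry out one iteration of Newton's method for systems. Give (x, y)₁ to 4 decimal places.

(1.2593, 1.0000)

At (3/2, 3/2): F = (-5.7500, 9.1250).
Jacobian J = [[4·x·y - 4·y^2, 2·x^2 - 8·x·y + 2], [6·x·y, 3·x^2 + 4·y - 1]].
At the point, J = [[0.0000, -11.5000], [13.5000, 11.7500]] (det J = 155.2500).
Solving J·Δ = −F gives Δ = (-0.2407, -0.5000).
Then the next iterate is (x, y)₁ = (1.2593, 1.0000).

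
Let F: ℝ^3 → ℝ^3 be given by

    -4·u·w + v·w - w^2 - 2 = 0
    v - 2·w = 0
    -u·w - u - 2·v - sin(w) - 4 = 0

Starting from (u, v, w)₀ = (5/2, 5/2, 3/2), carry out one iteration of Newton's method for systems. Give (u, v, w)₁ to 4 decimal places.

At (5/2, 5/2, 3/2): F = (-15.5000, -0.5000, -16.247495).
Jacobian J = [[-4·w, w, -4·u + v - 2·w], [0, 1, -2], [-w - 1, -2, -u - cos(w)]].
At the point, J = [[-6.0000, 1.5000, -10.5000], [0.0000, 1.0000, -2.0000], [-2.5000, -2.0000, -2.570737]] (det J = 20.674423).
Solving J·Δ = −F gives Δ = (1.5690, -5.9437, -3.2219).
Then the next iterate is (u, v, w)₁ = (4.0690, -3.4437, -1.7219).

(4.0690, -3.4437, -1.7219)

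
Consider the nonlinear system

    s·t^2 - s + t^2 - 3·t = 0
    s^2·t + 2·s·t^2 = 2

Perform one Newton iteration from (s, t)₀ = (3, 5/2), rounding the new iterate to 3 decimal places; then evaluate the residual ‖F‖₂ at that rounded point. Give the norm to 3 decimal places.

15.364

At (3, 5/2): F = (14.500, 58.000).
Jacobian J = [[t^2 - 1, 2·s·t + 2·t - 3], [2·s·t + 2·t^2, s^2 + 4·s·t]].
At the point, J = [[5.250, 17.000], [27.500, 39.000]] (det J = -262.750).
Solving J·Δ = −F gives Δ = (-1.600, -0.359).
Then the next iterate is (s, t)₁ = (1.400, 2.141).
Re-evaluating at (1.400, 2.141): F = (3.17831, 15.03123), so ‖F‖₂ = 15.364.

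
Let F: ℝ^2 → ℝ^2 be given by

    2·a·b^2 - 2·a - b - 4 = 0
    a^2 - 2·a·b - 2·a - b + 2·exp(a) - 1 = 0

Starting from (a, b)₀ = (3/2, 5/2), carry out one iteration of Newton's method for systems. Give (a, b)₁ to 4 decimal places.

(1.5181, 1.8257)

At (3/2, 5/2): F = (9.2500, -2.786622).
Jacobian J = [[2·b^2 - 2, 4·a·b - 1], [2·a - 2·b + 2·exp(a) - 2, -2·a - 1]].
At the point, J = [[10.5000, 14.0000], [4.963378, -4.0000]] (det J = -111.487294).
Solving J·Δ = −F gives Δ = (0.0181, -0.6743).
Then the next iterate is (a, b)₁ = (1.5181, 1.8257).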